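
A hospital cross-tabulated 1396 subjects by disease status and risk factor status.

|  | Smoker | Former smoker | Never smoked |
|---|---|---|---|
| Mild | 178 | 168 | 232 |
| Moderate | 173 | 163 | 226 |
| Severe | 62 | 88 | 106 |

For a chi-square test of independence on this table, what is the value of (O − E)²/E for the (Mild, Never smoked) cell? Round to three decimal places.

0.010

Row total (Mild) = 578; column total (Never smoked) = 564; N = 1396.
Expected count E = 578 × 564 / 1396 = 233.5186.
Contribution = (O − E)²/E = (232 − 233.5186)² / 233.5186 = 0.010.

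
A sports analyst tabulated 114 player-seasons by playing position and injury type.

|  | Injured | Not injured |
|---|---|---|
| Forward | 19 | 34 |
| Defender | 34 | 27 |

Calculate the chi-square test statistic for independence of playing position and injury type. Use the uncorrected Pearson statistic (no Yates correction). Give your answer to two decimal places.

Row totals: 53, 61. Column totals: 53, 61. Grand total N = 114.
Expected counts (row total × column total / N):
  Forward, Injured: 53×53/114 = 24.640
  Forward, Not injured: 53×61/114 = 28.360
  Defender, Injured: 61×53/114 = 28.360
  Defender, Not injured: 61×61/114 = 32.640
Contributions (O − E)²/E:
  (19 − 24.640)²/24.640 = 1.2910
  (34 − 28.360)²/28.360 = 1.1216
  (34 − 28.360)²/28.360 = 1.1216
  (27 − 32.640)²/32.640 = 0.9746
χ² = 1.2910 + 1.1216 + 1.1216 + 0.9746 = 4.51

4.51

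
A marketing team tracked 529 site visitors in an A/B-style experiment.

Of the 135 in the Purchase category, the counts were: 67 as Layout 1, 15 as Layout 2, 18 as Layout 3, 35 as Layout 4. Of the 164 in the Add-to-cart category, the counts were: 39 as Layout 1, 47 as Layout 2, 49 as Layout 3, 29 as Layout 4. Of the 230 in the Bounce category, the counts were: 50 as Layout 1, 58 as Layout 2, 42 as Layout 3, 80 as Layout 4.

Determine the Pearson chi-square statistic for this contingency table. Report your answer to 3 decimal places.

57.586

Row totals: 135, 164, 230. Column totals: 156, 120, 109, 144. Grand total N = 529.
Expected counts (row total × column total / N):
  Purchase, Layout 1: 135×156/529 = 39.81096
  Purchase, Layout 2: 135×120/529 = 30.62382
  Purchase, Layout 3: 135×109/529 = 27.81664
  Purchase, Layout 4: 135×144/529 = 36.74858
  Add-to-cart, Layout 1: 164×156/529 = 48.36295
  Add-to-cart, Layout 2: 164×120/529 = 37.20227
  Add-to-cart, Layout 3: 164×109/529 = 33.79206
  Add-to-cart, Layout 4: 164×144/529 = 44.64272
  Bounce, Layout 1: 230×156/529 = 67.82609
  Bounce, Layout 2: 230×120/529 = 52.17391
  Bounce, Layout 3: 230×109/529 = 47.39130
  Bounce, Layout 4: 230×144/529 = 62.60870
Contributions (O − E)²/E:
  (67 − 39.81096)²/39.81096 = 18.5689
  (15 − 30.62382)²/30.62382 = 7.9710
  (18 − 27.81664)²/27.81664 = 3.4643
  (35 − 36.74858)²/36.74858 = 0.0832
  (39 − 48.36295)²/48.36295 = 1.8126
  (47 − 37.20227)²/37.20227 = 2.5804
  (49 − 33.79206)²/33.79206 = 6.8443
  (29 − 44.64272)²/44.64272 = 5.4812
  (50 − 67.82609)²/67.82609 = 4.6851
  (58 − 52.17391)²/52.17391 = 0.6506
  (42 − 47.39130)²/47.39130 = 0.6133
  (80 − 62.60870)²/62.60870 = 4.8309
χ² = 18.5689 + 7.9710 + 3.4643 + 0.0832 + 1.8126 + 2.5804 + 6.8443 + 5.4812 + 4.6851 + 0.6506 + 0.6133 + 4.8309 = 57.586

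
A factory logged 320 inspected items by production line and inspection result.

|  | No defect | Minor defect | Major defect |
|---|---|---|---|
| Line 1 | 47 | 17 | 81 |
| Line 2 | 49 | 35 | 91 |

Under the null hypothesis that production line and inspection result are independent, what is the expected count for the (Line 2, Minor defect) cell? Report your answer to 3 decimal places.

28.438

Row total (Line 2) = 175; column total (Minor defect) = 52; grand total N = 320.
Expected count = (row total × column total) / N = 175 × 52 / 320 = 28.438.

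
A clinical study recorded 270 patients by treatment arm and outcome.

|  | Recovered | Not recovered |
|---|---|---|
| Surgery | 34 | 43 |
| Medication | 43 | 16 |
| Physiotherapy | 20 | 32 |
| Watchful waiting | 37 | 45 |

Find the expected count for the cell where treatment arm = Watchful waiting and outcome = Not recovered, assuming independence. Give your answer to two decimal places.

Row total (Watchful waiting) = 82; column total (Not recovered) = 136; grand total N = 270.
Expected count = (row total × column total) / N = 82 × 136 / 270 = 41.30.

41.30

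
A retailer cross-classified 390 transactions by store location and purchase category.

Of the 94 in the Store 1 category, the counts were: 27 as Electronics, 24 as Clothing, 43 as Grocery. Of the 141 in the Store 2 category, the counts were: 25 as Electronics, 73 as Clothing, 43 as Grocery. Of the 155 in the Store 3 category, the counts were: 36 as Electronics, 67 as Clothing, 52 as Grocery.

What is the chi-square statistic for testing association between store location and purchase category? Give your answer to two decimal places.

Row totals: 94, 141, 155. Column totals: 88, 164, 138. Grand total N = 390.
Expected counts (row total × column total / N):
  Store 1, Electronics: 94×88/390 = 21.210
  Store 1, Clothing: 94×164/390 = 39.528
  Store 1, Grocery: 94×138/390 = 33.262
  Store 2, Electronics: 141×88/390 = 31.815
  Store 2, Clothing: 141×164/390 = 59.292
  Store 2, Grocery: 141×138/390 = 49.892
  Store 3, Electronics: 155×88/390 = 34.974
  Store 3, Clothing: 155×164/390 = 65.179
  Store 3, Grocery: 155×138/390 = 54.846
Contributions (O − E)²/E:
  (27 − 21.210)²/21.210 = 1.5806
  (24 − 39.528)²/39.528 = 6.0999
  (43 − 33.262)²/33.262 = 2.8510
  (25 − 31.815)²/31.815 = 1.4598
  (73 − 59.292)²/59.292 = 3.1692
  (43 − 49.892)²/49.892 = 0.9520
  (36 − 34.974)²/34.974 = 0.0301
  (67 − 65.179)²/65.179 = 0.0509
  (52 − 54.846)²/54.846 = 0.1477
χ² = 1.5806 + 6.0999 + 2.8510 + 1.4598 + 3.1692 + 0.9520 + 0.0301 + 0.0509 + 0.1477 = 16.34

16.34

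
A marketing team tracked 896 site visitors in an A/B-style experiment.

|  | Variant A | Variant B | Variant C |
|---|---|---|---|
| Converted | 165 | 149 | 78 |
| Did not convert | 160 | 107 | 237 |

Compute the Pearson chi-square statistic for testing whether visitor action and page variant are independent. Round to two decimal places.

Row totals: 392, 504. Column totals: 325, 256, 315. Grand total N = 896.
Expected counts (row total × column total / N):
  Converted, Variant A: 392×325/896 = 142.188
  Converted, Variant B: 392×256/896 = 112.000
  Converted, Variant C: 392×315/896 = 137.812
  Did not convert, Variant A: 504×325/896 = 182.812
  Did not convert, Variant B: 504×256/896 = 144.000
  Did not convert, Variant C: 504×315/896 = 177.188
Contributions (O − E)²/E:
  (165 − 142.188)²/142.188 = 3.6599
  (149 − 112.000)²/112.000 = 12.2232
  (78 − 137.812)²/137.812 = 25.9591
  (160 − 182.812)²/182.812 = 2.8466
  (107 − 144.000)²/144.000 = 9.5069
  (237 − 177.188)²/177.188 = 20.1903
χ² = 3.6599 + 12.2232 + 25.9591 + 2.8466 + 9.5069 + 20.1903 = 74.39

74.39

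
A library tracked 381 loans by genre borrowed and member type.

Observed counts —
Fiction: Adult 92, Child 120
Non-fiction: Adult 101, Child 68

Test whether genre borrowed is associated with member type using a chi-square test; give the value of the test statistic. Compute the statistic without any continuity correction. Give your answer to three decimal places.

10.078

Row totals: 212, 169. Column totals: 193, 188. Grand total N = 381.
Expected counts (row total × column total / N):
  Fiction, Adult: 212×193/381 = 107.3911
  Fiction, Child: 212×188/381 = 104.6089
  Non-fiction, Adult: 169×193/381 = 85.6089
  Non-fiction, Child: 169×188/381 = 83.3911
Contributions (O − E)²/E:
  (92 − 107.3911)²/107.3911 = 2.2058
  (120 − 104.6089)²/104.6089 = 2.2645
  (101 − 85.6089)²/85.6089 = 2.7671
  (68 − 83.3911)²/83.3911 = 2.8407
χ² = 2.2058 + 2.2645 + 2.7671 + 2.8407 = 10.078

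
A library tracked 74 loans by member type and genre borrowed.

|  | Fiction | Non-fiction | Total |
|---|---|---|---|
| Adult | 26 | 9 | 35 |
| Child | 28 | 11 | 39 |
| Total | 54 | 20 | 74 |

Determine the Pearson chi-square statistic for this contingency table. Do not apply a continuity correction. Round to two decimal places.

0.06

Grand total N = 74.
Expected counts (row total × column total / N):
  Adult, Fiction: 35×54/74 = 25.541
  Adult, Non-fiction: 35×20/74 = 9.459
  Child, Fiction: 39×54/74 = 28.459
  Child, Non-fiction: 39×20/74 = 10.541
Contributions (O − E)²/E:
  (26 − 25.541)²/25.541 = 0.0082
  (9 − 9.459)²/9.459 = 0.0223
  (28 − 28.459)²/28.459 = 0.0074
  (11 − 10.541)²/10.541 = 0.0200
χ² = 0.0082 + 0.0223 + 0.0074 + 0.0200 = 0.06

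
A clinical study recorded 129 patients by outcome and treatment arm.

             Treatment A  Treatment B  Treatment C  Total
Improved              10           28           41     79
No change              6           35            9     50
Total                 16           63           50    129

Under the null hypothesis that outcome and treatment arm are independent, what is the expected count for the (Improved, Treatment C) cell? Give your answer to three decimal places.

Row total (Improved) = 79; column total (Treatment C) = 50; grand total N = 129.
Expected count = (row total × column total) / N = 79 × 50 / 129 = 30.620.

30.620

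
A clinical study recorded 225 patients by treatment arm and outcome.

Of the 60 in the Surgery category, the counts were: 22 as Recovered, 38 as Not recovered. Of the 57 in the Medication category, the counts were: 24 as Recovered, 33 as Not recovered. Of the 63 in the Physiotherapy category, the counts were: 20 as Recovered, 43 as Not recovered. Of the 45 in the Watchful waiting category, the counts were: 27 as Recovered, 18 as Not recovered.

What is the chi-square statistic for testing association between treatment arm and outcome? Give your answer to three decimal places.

9.407

Row totals: 60, 57, 63, 45. Column totals: 93, 132. Grand total N = 225.
Expected counts (row total × column total / N):
  Surgery, Recovered: 60×93/225 = 24.8000
  Surgery, Not recovered: 60×132/225 = 35.2000
  Medication, Recovered: 57×93/225 = 23.5600
  Medication, Not recovered: 57×132/225 = 33.4400
  Physiotherapy, Recovered: 63×93/225 = 26.0400
  Physiotherapy, Not recovered: 63×132/225 = 36.9600
  Watchful waiting, Recovered: 45×93/225 = 18.6000
  Watchful waiting, Not recovered: 45×132/225 = 26.4000
Contributions (O − E)²/E:
  (22 − 24.8000)²/24.8000 = 0.3161
  (38 − 35.2000)²/35.2000 = 0.2227
  (24 − 23.5600)²/23.5600 = 0.0082
  (33 − 33.4400)²/33.4400 = 0.0058
  (20 − 26.0400)²/26.0400 = 1.4010
  (43 − 36.9600)²/36.9600 = 0.9871
  (27 − 18.6000)²/18.6000 = 3.7935
  (18 − 26.4000)²/26.4000 = 2.6727
χ² = 0.3161 + 0.2227 + 0.0082 + 0.0058 + 1.4010 + 0.9871 + 3.7935 + 2.6727 = 9.407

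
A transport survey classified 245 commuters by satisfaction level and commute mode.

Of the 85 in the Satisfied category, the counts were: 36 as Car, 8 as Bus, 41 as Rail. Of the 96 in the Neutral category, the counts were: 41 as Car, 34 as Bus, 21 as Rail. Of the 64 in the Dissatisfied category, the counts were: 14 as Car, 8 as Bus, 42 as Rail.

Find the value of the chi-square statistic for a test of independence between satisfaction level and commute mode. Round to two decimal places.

41.37

Row totals: 85, 96, 64. Column totals: 91, 50, 104. Grand total N = 245.
Expected counts (row total × column total / N):
  Satisfied, Car: 85×91/245 = 31.571
  Satisfied, Bus: 85×50/245 = 17.347
  Satisfied, Rail: 85×104/245 = 36.082
  Neutral, Car: 96×91/245 = 35.657
  Neutral, Bus: 96×50/245 = 19.592
  Neutral, Rail: 96×104/245 = 40.751
  Dissatisfied, Car: 64×91/245 = 23.771
  Dissatisfied, Bus: 64×50/245 = 13.061
  Dissatisfied, Rail: 64×104/245 = 27.167
Contributions (O − E)²/E:
  (36 − 31.571)²/31.571 = 0.6213
  (8 − 17.347)²/17.347 = 5.0364
  (41 − 36.082)²/36.082 = 0.6703
  (41 − 35.657)²/35.657 = 0.8006
  (34 − 19.592)²/19.592 = 10.5957
  (21 − 40.751)²/40.751 = 9.5728
  (14 − 23.771)²/23.771 = 4.0163
  (8 − 13.061)²/13.061 = 1.9611
  (42 − 27.167)²/27.167 = 8.0987
χ² = 0.6213 + 5.0364 + 0.6703 + 0.8006 + 10.5957 + 9.5728 + 4.0163 + 1.9611 + 8.0987 = 41.37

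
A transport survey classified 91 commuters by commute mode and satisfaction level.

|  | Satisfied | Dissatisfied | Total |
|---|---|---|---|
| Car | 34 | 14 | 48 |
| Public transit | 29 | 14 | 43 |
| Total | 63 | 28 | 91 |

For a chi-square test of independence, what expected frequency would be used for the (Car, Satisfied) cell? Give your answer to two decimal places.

33.23

Row total (Car) = 48; column total (Satisfied) = 63; grand total N = 91.
Expected count = (row total × column total) / N = 48 × 63 / 91 = 33.23.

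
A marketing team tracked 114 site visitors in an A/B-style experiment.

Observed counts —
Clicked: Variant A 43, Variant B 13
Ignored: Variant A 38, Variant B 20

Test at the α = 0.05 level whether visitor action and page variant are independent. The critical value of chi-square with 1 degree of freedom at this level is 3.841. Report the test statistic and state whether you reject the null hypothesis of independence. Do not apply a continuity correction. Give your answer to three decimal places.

Row totals: 56, 58. Column totals: 81, 33. Grand total N = 114.
Expected counts (row total × column total / N):
  Clicked, Variant A: 56×81/114 = 39.7895
  Clicked, Variant B: 56×33/114 = 16.2105
  Ignored, Variant A: 58×81/114 = 41.2105
  Ignored, Variant B: 58×33/114 = 16.7895
Contributions (O − E)²/E:
  (43 − 39.7895)²/39.7895 = 0.2590
  (13 − 16.2105)²/16.2105 = 0.6358
  (38 − 41.2105)²/41.2105 = 0.2501
  (20 − 16.7895)²/16.7895 = 0.6139
χ² = 0.2590 + 0.6358 + 0.2501 + 0.6139 = 1.759
df = (2−1)(2−1) = 1. Since 1.759 < 3.841, fail to reject the null hypothesis of independence at α = 0.05.

1.759; fail to reject H₀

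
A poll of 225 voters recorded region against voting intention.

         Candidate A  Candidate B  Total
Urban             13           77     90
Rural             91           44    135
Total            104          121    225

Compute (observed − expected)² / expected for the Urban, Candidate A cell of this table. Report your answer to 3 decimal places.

19.663

Row total (Urban) = 90; column total (Candidate A) = 104; N = 225.
Expected count E = 90 × 104 / 225 = 41.6000.
Contribution = (O − E)²/E = (13 − 41.6000)² / 41.6000 = 19.663.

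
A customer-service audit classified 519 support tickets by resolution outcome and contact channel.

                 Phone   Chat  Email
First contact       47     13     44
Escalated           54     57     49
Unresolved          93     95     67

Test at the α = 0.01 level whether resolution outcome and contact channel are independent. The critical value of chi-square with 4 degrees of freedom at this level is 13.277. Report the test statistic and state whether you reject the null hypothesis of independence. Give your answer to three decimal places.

Row totals: 104, 160, 255. Column totals: 194, 165, 160. Grand total N = 519.
Expected counts (row total × column total / N):
  First contact, Phone: 104×194/519 = 38.8748
  First contact, Chat: 104×165/519 = 33.0636
  First contact, Email: 104×160/519 = 32.0617
  Escalated, Phone: 160×194/519 = 59.8073
  Escalated, Chat: 160×165/519 = 50.8671
  Escalated, Email: 160×160/519 = 49.3256
  Unresolved, Phone: 255×194/519 = 95.3179
  Unresolved, Chat: 255×165/519 = 81.0694
  Unresolved, Email: 255×160/519 = 78.6127
Contributions (O − E)²/E:
  (47 − 38.8748)²/38.8748 = 1.6982
  (13 − 33.0636)²/33.0636 = 12.1750
  (44 − 32.0617)²/32.0617 = 4.4453
  (54 − 59.8073)²/59.8073 = 0.5639
  (57 − 50.8671)²/50.8671 = 0.7394
  (49 − 49.3256)²/49.3256 = 0.0021
  (93 − 95.3179)²/95.3179 = 0.0564
  (95 − 81.0694)²/81.0694 = 2.3938
  (67 − 78.6127)²/78.6127 = 1.7154
χ² = 1.6982 + 12.1750 + 4.4453 + 0.5639 + 0.7394 + 0.0021 + 0.0564 + 2.3938 + 1.7154 = 23.790
df = (3−1)(3−1) = 4. Since 23.790 > 13.277, reject the null hypothesis of independence at α = 0.01.

23.790; reject H₀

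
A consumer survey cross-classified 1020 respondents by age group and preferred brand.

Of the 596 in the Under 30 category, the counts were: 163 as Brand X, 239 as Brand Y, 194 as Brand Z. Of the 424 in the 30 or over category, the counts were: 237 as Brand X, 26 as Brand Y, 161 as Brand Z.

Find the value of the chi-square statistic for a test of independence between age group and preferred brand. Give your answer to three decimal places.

Row totals: 596, 424. Column totals: 400, 265, 355. Grand total N = 1020.
Expected counts (row total × column total / N):
  Under 30, Brand X: 596×400/1020 = 233.7255
  Under 30, Brand Y: 596×265/1020 = 154.8431
  Under 30, Brand Z: 596×355/1020 = 207.4314
  30 or over, Brand X: 424×400/1020 = 166.2745
  30 or over, Brand Y: 424×265/1020 = 110.1569
  30 or over, Brand Z: 424×355/1020 = 147.5686
Contributions (O − E)²/E:
  (163 − 233.7255)²/233.7255 = 21.4016
  (239 − 154.8431)²/154.8431 = 45.7391
  (194 − 207.4314)²/207.4314 = 0.8697
  (237 − 166.2745)²/166.2745 = 30.0834
  (26 − 110.1569)²/110.1569 = 64.2936
  (161 − 147.5686)²/147.5686 = 1.2225
χ² = 21.4016 + 45.7391 + 0.8697 + 30.0834 + 64.2936 + 1.2225 = 163.610

163.610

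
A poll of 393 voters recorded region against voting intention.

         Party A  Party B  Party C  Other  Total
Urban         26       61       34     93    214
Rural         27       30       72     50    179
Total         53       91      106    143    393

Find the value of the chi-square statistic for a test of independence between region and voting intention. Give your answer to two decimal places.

Grand total N = 393.
Expected counts (row total × column total / N):
  Urban, Party A: 214×53/393 = 28.860
  Urban, Party B: 214×91/393 = 49.552
  Urban, Party C: 214×106/393 = 57.720
  Urban, Other: 214×143/393 = 77.868
  Rural, Party A: 179×53/393 = 24.140
  Rural, Party B: 179×91/393 = 41.448
  Rural, Party C: 179×106/393 = 48.280
  Rural, Other: 179×143/393 = 65.132
Contributions (O − E)²/E:
  (26 − 28.860)²/28.860 = 0.2834
  (61 − 49.552)²/49.552 = 2.6448
  (34 − 57.720)²/57.720 = 9.7477
  (93 − 77.868)²/77.868 = 2.9406
  (27 − 24.140)²/24.140 = 0.3388
  (30 − 41.448)²/41.448 = 3.1620
  (72 − 48.280)²/48.280 = 11.6537
  (50 − 65.132)²/65.132 = 3.5156
χ² = 0.2834 + 2.6448 + 9.7477 + 2.9406 + 0.3388 + 3.1620 + 11.6537 + 3.5156 = 34.29

34.29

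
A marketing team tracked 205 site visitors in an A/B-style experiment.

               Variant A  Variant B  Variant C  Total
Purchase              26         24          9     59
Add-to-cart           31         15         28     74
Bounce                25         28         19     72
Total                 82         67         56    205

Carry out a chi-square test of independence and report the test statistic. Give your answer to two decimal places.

12.47

Grand total N = 205.
Expected counts (row total × column total / N):
  Purchase, Variant A: 59×82/205 = 23.600
  Purchase, Variant B: 59×67/205 = 19.283
  Purchase, Variant C: 59×56/205 = 16.117
  Add-to-cart, Variant A: 74×82/205 = 29.600
  Add-to-cart, Variant B: 74×67/205 = 24.185
  Add-to-cart, Variant C: 74×56/205 = 20.215
  Bounce, Variant A: 72×82/205 = 28.800
  Bounce, Variant B: 72×67/205 = 23.532
  Bounce, Variant C: 72×56/205 = 19.668
Contributions (O − E)²/E:
  (26 − 23.600)²/23.600 = 0.2441
  (24 − 19.283)²/19.283 = 1.1539
  (9 − 16.117)²/16.117 = 3.1427
  (31 − 29.600)²/29.600 = 0.0662
  (15 − 24.185)²/24.185 = 3.4883
  (28 − 20.215)²/20.215 = 2.9981
  (25 − 28.800)²/28.800 = 0.5014
  (28 − 23.532)²/23.532 = 0.8483
  (19 − 19.668)²/19.668 = 0.0227
χ² = 0.2441 + 1.1539 + 3.1427 + 0.0662 + 3.4883 + 2.9981 + 0.5014 + 0.8483 + 0.0227 = 12.47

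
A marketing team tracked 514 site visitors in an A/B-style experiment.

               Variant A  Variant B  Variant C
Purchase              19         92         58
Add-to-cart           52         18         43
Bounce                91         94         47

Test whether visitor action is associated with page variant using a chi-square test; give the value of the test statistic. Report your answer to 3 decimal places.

Row totals: 169, 113, 232. Column totals: 162, 204, 148. Grand total N = 514.
Expected counts (row total × column total / N):
  Purchase, Variant A: 169×162/514 = 53.26459
  Purchase, Variant B: 169×204/514 = 67.07393
  Purchase, Variant C: 169×148/514 = 48.66148
  Add-to-cart, Variant A: 113×162/514 = 35.61479
  Add-to-cart, Variant B: 113×204/514 = 44.84825
  Add-to-cart, Variant C: 113×148/514 = 32.53696
  Bounce, Variant A: 232×162/514 = 73.12062
  Bounce, Variant B: 232×204/514 = 92.07782
  Bounce, Variant C: 232×148/514 = 66.80156
Contributions (O − E)²/E:
  (19 − 53.26459)²/53.26459 = 22.0421
  (92 − 67.07393)²/67.07393 = 9.2630
  (58 − 48.66148)²/48.66148 = 1.7921
  (52 − 35.61479)²/35.61479 = 7.5383
  (18 − 44.84825)²/44.84825 = 16.0726
  (43 − 32.53696)²/32.53696 = 3.3646
  (91 − 73.12062)²/73.12062 = 4.3718
  (94 − 92.07782)²/92.07782 = 0.0401
  (47 − 66.80156)²/66.80156 = 5.8697
χ² = 22.0421 + 9.2630 + 1.7921 + 7.5383 + 16.0726 + 3.3646 + 4.3718 + 0.0401 + 5.8697 = 70.354

70.354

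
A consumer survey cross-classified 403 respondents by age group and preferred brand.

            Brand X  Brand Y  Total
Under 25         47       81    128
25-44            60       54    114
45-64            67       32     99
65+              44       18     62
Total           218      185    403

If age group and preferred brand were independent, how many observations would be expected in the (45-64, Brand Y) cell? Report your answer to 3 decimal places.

45.447

Row total (45-64) = 99; column total (Brand Y) = 185; grand total N = 403.
Expected count = (row total × column total) / N = 99 × 185 / 403 = 45.447.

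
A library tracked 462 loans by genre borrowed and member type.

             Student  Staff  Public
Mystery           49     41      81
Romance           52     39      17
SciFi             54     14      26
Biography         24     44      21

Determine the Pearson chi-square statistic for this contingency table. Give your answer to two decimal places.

Row totals: 171, 108, 94, 89. Column totals: 179, 138, 145. Grand total N = 462.
Expected counts (row total × column total / N):
  Mystery, Student: 171×179/462 = 66.253
  Mystery, Staff: 171×138/462 = 51.078
  Mystery, Public: 171×145/462 = 53.669
  Romance, Student: 108×179/462 = 41.844
  Romance, Staff: 108×138/462 = 32.260
  Romance, Public: 108×145/462 = 33.896
  SciFi, Student: 94×179/462 = 36.420
  SciFi, Staff: 94×138/462 = 28.078
  SciFi, Public: 94×145/462 = 29.502
  Biography, Student: 89×179/462 = 34.483
  Biography, Staff: 89×138/462 = 26.584
  Biography, Public: 89×145/462 = 27.933
Contributions (O − E)²/E:
  (49 − 66.253)²/66.253 = 4.4929
  (41 − 51.078)²/51.078 = 1.9885
  (81 − 53.669)²/53.669 = 13.9183
  (52 − 41.844)²/41.844 = 2.4650
  (39 − 32.260)²/32.260 = 1.4082
  (17 − 33.896)²/33.896 = 8.4221
  (54 − 36.420)²/36.420 = 8.4859
  (14 − 28.078)²/28.078 = 7.0586
  (26 − 29.502)²/29.502 = 0.4157
  (24 − 34.483)²/34.483 = 3.1869
  (44 − 26.584)²/26.584 = 11.4098
  (21 − 27.933)²/27.933 = 1.7208
χ² = 4.4929 + 1.9885 + 13.9183 + 2.4650 + 1.4082 + 8.4221 + 8.4859 + 7.0586 + 0.4157 + 3.1869 + 11.4098 + 1.7208 = 64.97

64.97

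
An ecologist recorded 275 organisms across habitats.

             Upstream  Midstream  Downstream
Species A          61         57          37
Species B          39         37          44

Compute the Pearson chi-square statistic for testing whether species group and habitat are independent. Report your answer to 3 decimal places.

Row totals: 155, 120. Column totals: 100, 94, 81. Grand total N = 275.
Expected counts (row total × column total / N):
  Species A, Upstream: 155×100/275 = 56.3636
  Species A, Midstream: 155×94/275 = 52.9818
  Species A, Downstream: 155×81/275 = 45.6545
  Species B, Upstream: 120×100/275 = 43.6364
  Species B, Midstream: 120×94/275 = 41.0182
  Species B, Downstream: 120×81/275 = 35.3455
Contributions (O − E)²/E:
  (61 − 56.3636)²/56.3636 = 0.3814
  (57 − 52.9818)²/52.9818 = 0.3047
  (37 − 45.6545)²/45.6545 = 1.6406
  (39 − 43.6364)²/43.6364 = 0.4926
  (37 − 41.0182)²/41.0182 = 0.3936
  (44 − 35.3455)²/35.3455 = 2.1191
χ² = 0.3814 + 0.3047 + 1.6406 + 0.4926 + 0.3936 + 2.1191 = 5.332

5.332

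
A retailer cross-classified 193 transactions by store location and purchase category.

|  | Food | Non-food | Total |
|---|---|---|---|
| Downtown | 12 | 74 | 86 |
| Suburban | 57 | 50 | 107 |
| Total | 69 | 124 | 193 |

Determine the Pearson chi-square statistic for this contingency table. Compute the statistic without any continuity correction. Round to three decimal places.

32.088

Grand total N = 193.
Expected counts (row total × column total / N):
  Downtown, Food: 86×69/193 = 30.7461
  Downtown, Non-food: 86×124/193 = 55.2539
  Suburban, Food: 107×69/193 = 38.2539
  Suburban, Non-food: 107×124/193 = 68.7461
Contributions (O − E)²/E:
  (12 − 30.7461)²/30.7461 = 11.4296
  (74 − 55.2539)²/55.2539 = 6.3600
  (57 − 38.2539)²/38.2539 = 9.1864
  (50 − 68.7461)²/68.7461 = 5.1118
χ² = 11.4296 + 6.3600 + 9.1864 + 5.1118 = 32.088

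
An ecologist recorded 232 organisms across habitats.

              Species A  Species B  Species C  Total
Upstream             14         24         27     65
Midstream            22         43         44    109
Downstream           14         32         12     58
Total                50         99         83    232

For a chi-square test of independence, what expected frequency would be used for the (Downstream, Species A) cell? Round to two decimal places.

12.50

Row total (Downstream) = 58; column total (Species A) = 50; grand total N = 232.
Expected count = (row total × column total) / N = 58 × 50 / 232 = 12.50.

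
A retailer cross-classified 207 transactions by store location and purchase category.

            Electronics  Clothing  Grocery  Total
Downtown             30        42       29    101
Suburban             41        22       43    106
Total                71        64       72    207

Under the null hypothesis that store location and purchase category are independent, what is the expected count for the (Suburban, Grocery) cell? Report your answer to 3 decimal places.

36.870

Row total (Suburban) = 106; column total (Grocery) = 72; grand total N = 207.
Expected count = (row total × column total) / N = 106 × 72 / 207 = 36.870.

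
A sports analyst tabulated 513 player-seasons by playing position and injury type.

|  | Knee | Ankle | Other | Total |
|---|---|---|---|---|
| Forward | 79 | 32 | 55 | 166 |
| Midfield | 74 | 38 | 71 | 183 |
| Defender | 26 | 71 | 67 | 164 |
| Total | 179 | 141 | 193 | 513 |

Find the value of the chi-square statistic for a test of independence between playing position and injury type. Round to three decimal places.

Grand total N = 513.
Expected counts (row total × column total / N):
  Forward, Knee: 166×179/513 = 57.9220
  Forward, Ankle: 166×141/513 = 45.6257
  Forward, Other: 166×193/513 = 62.4522
  Midfield, Knee: 183×179/513 = 63.8538
  Midfield, Ankle: 183×141/513 = 50.2982
  Midfield, Other: 183×193/513 = 68.8480
  Defender, Knee: 164×179/513 = 57.2242
  Defender, Ankle: 164×141/513 = 45.0760
  Defender, Other: 164×193/513 = 61.6998
Contributions (O − E)²/E:
  (79 − 57.9220)²/57.9220 = 7.6704
  (32 − 45.6257)²/45.6257 = 4.0692
  (55 − 62.4522)²/62.4522 = 0.8892
  (74 − 63.8538)²/63.8538 = 1.6122
  (38 − 50.2982)²/50.2982 = 3.0070
  (71 − 68.8480)²/68.8480 = 0.0673
  (26 − 57.2242)²/57.2242 = 17.0374
  (71 − 45.0760)²/45.0760 = 14.9093
  (67 − 61.6998)²/61.6998 = 0.4553
χ² = 7.6704 + 4.0692 + 0.8892 + 1.6122 + 3.0070 + 0.0673 + 17.0374 + 14.9093 + 0.4553 = 49.717

49.717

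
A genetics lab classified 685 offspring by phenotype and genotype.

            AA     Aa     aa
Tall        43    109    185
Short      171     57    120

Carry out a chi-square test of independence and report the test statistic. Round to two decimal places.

106.55

Row totals: 337, 348. Column totals: 214, 166, 305. Grand total N = 685.
Expected counts (row total × column total / N):
  Tall, AA: 337×214/685 = 105.282
  Tall, Aa: 337×166/685 = 81.667
  Tall, aa: 337×305/685 = 150.051
  Short, AA: 348×214/685 = 108.718
  Short, Aa: 348×166/685 = 84.333
  Short, aa: 348×305/685 = 154.949
Contributions (O − E)²/E:
  (43 − 105.282)²/105.282 = 36.8444
  (109 − 81.667)²/81.667 = 9.1480
  (185 − 150.051)²/150.051 = 8.1401
  (171 − 108.718)²/108.718 = 35.6799
  (57 − 84.333)²/84.333 = 8.8588
  (120 − 154.949)²/154.949 = 7.8828
χ² = 36.8444 + 9.1480 + 8.1401 + 35.6799 + 8.8588 + 7.8828 = 106.55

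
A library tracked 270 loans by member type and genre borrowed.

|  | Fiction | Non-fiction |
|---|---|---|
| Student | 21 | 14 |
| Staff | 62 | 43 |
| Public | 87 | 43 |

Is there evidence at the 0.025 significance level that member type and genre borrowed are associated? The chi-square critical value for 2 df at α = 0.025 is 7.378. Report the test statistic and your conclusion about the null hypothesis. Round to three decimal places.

1.696; fail to reject H₀

Row totals: 35, 105, 130. Column totals: 170, 100. Grand total N = 270.
Expected counts (row total × column total / N):
  Student, Fiction: 35×170/270 = 22.0370
  Student, Non-fiction: 35×100/270 = 12.9630
  Staff, Fiction: 105×170/270 = 66.1111
  Staff, Non-fiction: 105×100/270 = 38.8889
  Public, Fiction: 130×170/270 = 81.8519
  Public, Non-fiction: 130×100/270 = 48.1481
Contributions (O − E)²/E:
  (21 − 22.0370)²/22.0370 = 0.0488
  (14 − 12.9630)²/12.9630 = 0.0830
  (62 − 66.1111)²/66.1111 = 0.2556
  (43 − 38.8889)²/38.8889 = 0.4346
  (87 − 81.8519)²/81.8519 = 0.3238
  (43 − 48.1481)²/48.1481 = 0.5504
χ² = 0.0488 + 0.0830 + 0.2556 + 0.4346 + 0.3238 + 0.5504 = 1.696
df = (3−1)(2−1) = 2. Since 1.696 < 7.378, fail to reject the null hypothesis of independence at α = 0.025.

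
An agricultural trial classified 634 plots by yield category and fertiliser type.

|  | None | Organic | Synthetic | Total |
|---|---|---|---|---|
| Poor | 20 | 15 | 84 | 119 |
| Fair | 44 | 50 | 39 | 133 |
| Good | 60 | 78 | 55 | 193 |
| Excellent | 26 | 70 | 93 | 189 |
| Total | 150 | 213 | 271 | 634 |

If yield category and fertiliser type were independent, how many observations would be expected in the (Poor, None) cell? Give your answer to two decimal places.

28.15

Row total (Poor) = 119; column total (None) = 150; grand total N = 634.
Expected count = (row total × column total) / N = 119 × 150 / 634 = 28.15.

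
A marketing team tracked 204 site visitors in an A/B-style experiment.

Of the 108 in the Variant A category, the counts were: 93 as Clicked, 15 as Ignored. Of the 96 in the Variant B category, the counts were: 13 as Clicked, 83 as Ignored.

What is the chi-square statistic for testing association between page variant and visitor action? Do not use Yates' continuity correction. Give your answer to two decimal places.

Row totals: 108, 96. Column totals: 106, 98. Grand total N = 204.
Expected counts (row total × column total / N):
  Variant A, Clicked: 108×106/204 = 56.1176
  Variant A, Ignored: 108×98/204 = 51.8824
  Variant B, Clicked: 96×106/204 = 49.8824
  Variant B, Ignored: 96×98/204 = 46.1176
Contributions (O − E)²/E:
  (93 − 56.1176)²/56.1176 = 24.2404
  (15 − 51.8824)²/51.8824 = 26.2191
  (13 − 49.8824)²/49.8824 = 27.2704
  (83 − 46.1176)²/46.1176 = 29.4966
χ² = 24.2404 + 26.2191 + 27.2704 + 29.4966 = 107.23

107.23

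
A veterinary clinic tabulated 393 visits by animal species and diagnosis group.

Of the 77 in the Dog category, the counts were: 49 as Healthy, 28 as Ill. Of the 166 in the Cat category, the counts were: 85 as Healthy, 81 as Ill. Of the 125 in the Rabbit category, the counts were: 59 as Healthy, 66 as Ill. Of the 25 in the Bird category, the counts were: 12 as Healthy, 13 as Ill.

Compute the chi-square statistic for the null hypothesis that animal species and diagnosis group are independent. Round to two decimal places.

Row totals: 77, 166, 125, 25. Column totals: 205, 188. Grand total N = 393.
Expected counts (row total × column total / N):
  Dog, Healthy: 77×205/393 = 40.165
  Dog, Ill: 77×188/393 = 36.835
  Cat, Healthy: 166×205/393 = 86.590
  Cat, Ill: 166×188/393 = 79.410
  Rabbit, Healthy: 125×205/393 = 65.204
  Rabbit, Ill: 125×188/393 = 59.796
  Bird, Healthy: 25×205/393 = 13.041
  Bird, Ill: 25×188/393 = 11.959
Contributions (O − E)²/E:
  (49 − 40.165)²/40.165 = 1.9434
  (28 − 36.835)²/36.835 = 2.1191
  (85 − 86.590)²/86.590 = 0.0292
  (81 − 79.410)²/79.410 = 0.0318
  (59 − 65.204)²/65.204 = 0.5903
  (66 − 59.796)²/59.796 = 0.6437
  (12 − 13.041)²/13.041 = 0.0831
  (13 − 11.959)²/11.959 = 0.0906
χ² = 1.9434 + 2.1191 + 0.0292 + 0.0318 + 0.5903 + 0.6437 + 0.0831 + 0.0906 = 5.53

5.53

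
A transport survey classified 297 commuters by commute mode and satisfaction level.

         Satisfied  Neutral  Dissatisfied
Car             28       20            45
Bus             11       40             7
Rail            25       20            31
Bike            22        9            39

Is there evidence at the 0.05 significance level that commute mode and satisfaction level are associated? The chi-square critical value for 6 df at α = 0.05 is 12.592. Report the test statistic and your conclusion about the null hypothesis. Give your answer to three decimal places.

Row totals: 93, 58, 76, 70. Column totals: 86, 89, 122. Grand total N = 297.
Expected counts (row total × column total / N):
  Car, Satisfied: 93×86/297 = 26.9293
  Car, Neutral: 93×89/297 = 27.8687
  Car, Dissatisfied: 93×122/297 = 38.2020
  Bus, Satisfied: 58×86/297 = 16.7946
  Bus, Neutral: 58×89/297 = 17.3805
  Bus, Dissatisfied: 58×122/297 = 23.8249
  Rail, Satisfied: 76×86/297 = 22.0067
  Rail, Neutral: 76×89/297 = 22.7744
  Rail, Dissatisfied: 76×122/297 = 31.2189
  Bike, Satisfied: 70×86/297 = 20.2694
  Bike, Neutral: 70×89/297 = 20.9764
  Bike, Dissatisfied: 70×122/297 = 28.7542
Contributions (O − E)²/E:
  (28 − 26.9293)²/26.9293 = 0.0426
  (20 − 27.8687)²/27.8687 = 2.2217
  (45 − 38.2020)²/38.2020 = 1.2097
  (11 − 16.7946)²/16.7946 = 1.9993
  (40 − 17.3805)²/17.3805 = 29.4377
  (7 − 23.8249)²/23.8249 = 11.8816
  (25 − 22.0067)²/22.0067 = 0.4071
  (20 − 22.7744)²/22.7744 = 0.3380
  (31 − 31.2189)²/31.2189 = 0.0015
  (22 − 20.2694)²/20.2694 = 0.1478
  (9 − 20.9764)²/20.9764 = 6.8379
  (39 − 28.7542)²/28.7542 = 3.6508
χ² = 0.0426 + 2.2217 + 1.2097 + 1.9993 + 29.4377 + 11.8816 + 0.4071 + 0.3380 + 0.0015 + 0.1478 + 6.8379 + 3.6508 = 58.176
df = (4−1)(3−1) = 6. Since 58.176 > 12.592, reject the null hypothesis of independence at α = 0.05.

58.176; reject H₀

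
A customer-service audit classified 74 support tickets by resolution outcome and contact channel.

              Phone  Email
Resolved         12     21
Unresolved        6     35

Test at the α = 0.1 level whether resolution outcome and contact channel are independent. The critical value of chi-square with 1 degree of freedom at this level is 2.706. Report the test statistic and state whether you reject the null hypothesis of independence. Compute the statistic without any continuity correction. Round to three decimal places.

Row totals: 33, 41. Column totals: 18, 56. Grand total N = 74.
Expected counts (row total × column total / N):
  Resolved, Phone: 33×18/74 = 8.0270
  Resolved, Email: 33×56/74 = 24.9730
  Unresolved, Phone: 41×18/74 = 9.9730
  Unresolved, Email: 41×56/74 = 31.0270
Contributions (O − E)²/E:
  (12 − 8.0270)²/8.0270 = 1.9665
  (21 − 24.9730)²/24.9730 = 0.6321
  (6 − 9.9730)²/9.9730 = 1.5827
  (35 − 31.0270)²/31.0270 = 0.5087
χ² = 1.9665 + 0.6321 + 1.5827 + 0.5087 = 4.690
df = (2−1)(2−1) = 1. Since 4.690 > 2.706, reject the null hypothesis of independence at α = 0.1.

4.690; reject H₀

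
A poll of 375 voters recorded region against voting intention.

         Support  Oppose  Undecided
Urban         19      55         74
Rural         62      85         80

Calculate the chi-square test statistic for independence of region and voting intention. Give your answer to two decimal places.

Row totals: 148, 227. Column totals: 81, 140, 154. Grand total N = 375.
Expected counts (row total × column total / N):
  Urban, Support: 148×81/375 = 31.968
  Urban, Oppose: 148×140/375 = 55.253
  Urban, Undecided: 148×154/375 = 60.779
  Rural, Support: 227×81/375 = 49.032
  Rural, Oppose: 227×140/375 = 84.747
  Rural, Undecided: 227×154/375 = 93.221
Contributions (O − E)²/E:
  (19 − 31.968)²/31.968 = 5.2605
  (55 − 55.253)²/55.253 = 0.0012
  (74 − 60.779)²/60.779 = 2.8759
  (62 − 49.032)²/49.032 = 3.4298
  (85 − 84.747)²/84.747 = 0.0008
  (80 − 93.221)²/93.221 = 1.8751
χ² = 5.2605 + 0.0012 + 2.8759 + 3.4298 + 0.0008 + 1.8751 = 13.44

13.44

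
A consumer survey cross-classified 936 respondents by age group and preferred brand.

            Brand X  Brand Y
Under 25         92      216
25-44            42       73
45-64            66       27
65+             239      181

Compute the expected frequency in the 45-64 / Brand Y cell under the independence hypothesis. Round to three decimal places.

49.381

Row total (45-64) = 93; column total (Brand Y) = 497; grand total N = 936.
Expected count = (row total × column total) / N = 93 × 497 / 936 = 49.381.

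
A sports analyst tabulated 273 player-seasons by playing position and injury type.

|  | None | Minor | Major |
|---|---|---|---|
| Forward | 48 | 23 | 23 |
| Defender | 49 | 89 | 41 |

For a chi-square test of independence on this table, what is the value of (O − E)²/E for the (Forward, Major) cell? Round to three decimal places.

Row total (Forward) = 94; column total (Major) = 64; N = 273.
Expected count E = 94 × 64 / 273 = 22.0366.
Contribution = (O − E)²/E = (23 − 22.0366)² / 22.0366 = 0.042.

0.042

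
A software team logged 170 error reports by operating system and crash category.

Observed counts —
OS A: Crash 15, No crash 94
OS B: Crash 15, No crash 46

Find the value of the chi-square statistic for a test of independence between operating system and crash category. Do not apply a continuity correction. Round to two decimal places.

Row totals: 109, 61. Column totals: 30, 140. Grand total N = 170.
Expected counts (row total × column total / N):
  OS A, Crash: 109×30/170 = 19.235
  OS A, No crash: 109×140/170 = 89.765
  OS B, Crash: 61×30/170 = 10.765
  OS B, No crash: 61×140/170 = 50.235
Contributions (O − E)²/E:
  (15 − 19.235)²/19.235 = 0.9324
  (94 − 89.765)²/89.765 = 0.1998
  (15 − 10.765)²/10.765 = 1.6661
  (46 − 50.235)²/50.235 = 0.3570
χ² = 0.9324 + 0.1998 + 1.6661 + 0.3570 = 3.16

3.16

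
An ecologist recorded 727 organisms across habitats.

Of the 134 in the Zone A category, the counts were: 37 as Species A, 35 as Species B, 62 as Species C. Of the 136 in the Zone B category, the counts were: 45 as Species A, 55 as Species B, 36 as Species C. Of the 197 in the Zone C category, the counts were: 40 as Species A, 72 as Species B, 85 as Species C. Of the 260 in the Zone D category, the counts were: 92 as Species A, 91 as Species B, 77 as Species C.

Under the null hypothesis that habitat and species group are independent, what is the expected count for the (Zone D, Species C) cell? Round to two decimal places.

92.98

Row total (Zone D) = 260; column total (Species C) = 260; grand total N = 727.
Expected count = (row total × column total) / N = 260 × 260 / 727 = 92.98.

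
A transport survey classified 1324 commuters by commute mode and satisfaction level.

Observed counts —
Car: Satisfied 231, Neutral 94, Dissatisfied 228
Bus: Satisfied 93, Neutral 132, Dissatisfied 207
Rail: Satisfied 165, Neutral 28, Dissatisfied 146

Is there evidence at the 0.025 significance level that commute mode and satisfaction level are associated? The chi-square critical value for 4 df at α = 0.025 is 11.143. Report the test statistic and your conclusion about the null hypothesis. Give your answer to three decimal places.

Row totals: 553, 432, 339. Column totals: 489, 254, 581. Grand total N = 1324.
Expected counts (row total × column total / N):
  Car, Satisfied: 553×489/1324 = 204.2424
  Car, Neutral: 553×254/1324 = 106.0891
  Car, Dissatisfied: 553×581/1324 = 242.6684
  Bus, Satisfied: 432×489/1324 = 159.5529
  Bus, Neutral: 432×254/1324 = 82.8761
  Bus, Dissatisfied: 432×581/1324 = 189.5710
  Rail, Satisfied: 339×489/1324 = 125.2047
  Rail, Neutral: 339×254/1324 = 65.0347
  Rail, Dissatisfied: 339×581/1324 = 148.7606
Contributions (O − E)²/E:
  (231 − 204.2424)²/204.2424 = 3.5055
  (94 − 106.0891)²/106.0891 = 1.3776
  (228 − 242.6684)²/242.6684 = 0.8867
  (93 − 159.5529)²/159.5529 = 27.7606
  (132 − 82.8761)²/82.8761 = 29.1177
  (207 − 189.5710)²/189.5710 = 1.6024
  (165 − 125.2047)²/125.2047 = 12.6486
  (28 − 65.0347)²/65.0347 = 21.0898
  (146 − 148.7606)²/148.7606 = 0.0512
χ² = 3.5055 + 1.3776 + 0.8867 + 27.7606 + 29.1177 + 1.6024 + 12.6486 + 21.0898 + 0.0512 = 98.040
df = (3−1)(3−1) = 4. Since 98.040 > 11.143, reject the null hypothesis of independence at α = 0.025.

98.040; reject H₀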